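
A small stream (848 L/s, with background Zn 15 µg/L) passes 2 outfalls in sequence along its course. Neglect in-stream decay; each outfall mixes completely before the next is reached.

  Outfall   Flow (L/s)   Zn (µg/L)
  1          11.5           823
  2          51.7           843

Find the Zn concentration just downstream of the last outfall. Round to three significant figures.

Below outfall 1: Q → 859.5 L/s, C = (848.0·15.00 + 11.50·823.0)/859.5 = 25.81 µg/L.
Below outfall 2: Q → 911.2 L/s, C = (859.5·25.81 + 51.70·843.0)/911.2 = 72.18 µg/L.

72.2 µg/L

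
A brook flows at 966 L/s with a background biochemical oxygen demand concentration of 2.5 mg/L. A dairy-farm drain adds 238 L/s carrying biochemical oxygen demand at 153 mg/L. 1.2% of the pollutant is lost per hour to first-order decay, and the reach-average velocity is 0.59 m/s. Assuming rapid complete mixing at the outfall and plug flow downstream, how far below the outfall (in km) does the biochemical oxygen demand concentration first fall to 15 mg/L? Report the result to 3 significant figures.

After mixing, C = (966.0·2.500 + 238.0·153.0) / 1204 = 38830/1204 = 32.25 mg/L.
1.2%/h lost → k = −ln(1 − 0.012) = 0.01207 h⁻¹.
Set 32.25·exp(−k·t) = 15 → t = ln(32.25/15)/k = 228300 s = 63.41 h.
Distance = v·t = 0.59·228300 = 134700 m = 134.7 km.

135 km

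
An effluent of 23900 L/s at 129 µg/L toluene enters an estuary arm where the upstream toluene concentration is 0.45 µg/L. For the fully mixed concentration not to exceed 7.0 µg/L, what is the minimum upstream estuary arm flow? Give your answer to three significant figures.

Set C_mix = 7.0: (Q·0.4500 + 23900·129.0) / (Q + 23900) = 7.0
→ Q = 23900·(129.0 − 7.0)/(7.0 − 0.4500) = 445200 L/s.

445000 L/s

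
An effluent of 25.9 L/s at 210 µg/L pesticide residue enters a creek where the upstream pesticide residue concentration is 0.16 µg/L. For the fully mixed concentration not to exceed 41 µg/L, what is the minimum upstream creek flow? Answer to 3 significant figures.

107 L/s

Set C_mix = 41: (Q·0.1600 + 25.90·210.0) / (Q + 25.90) = 41
→ Q = 25.90·(210.0 − 41)/(41 − 0.1600) = 107.2 L/s.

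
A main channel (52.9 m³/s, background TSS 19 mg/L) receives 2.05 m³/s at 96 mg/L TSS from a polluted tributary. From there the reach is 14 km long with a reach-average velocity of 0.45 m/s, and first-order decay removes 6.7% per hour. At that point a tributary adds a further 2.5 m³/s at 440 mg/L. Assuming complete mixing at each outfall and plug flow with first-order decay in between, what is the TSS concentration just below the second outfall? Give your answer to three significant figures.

Mixed concentration C = ΣQC/ΣQ = (52.90·19.00 + 2.050·96.00) / 54.95 = 1202/54.95 = 21.87 mg/L; combined flow 54.95 m³/s.
Travel time t = 14·1000 / 0.45 = 31110 s = 8.642 h.
6.7%/h lost → k = −ln(1 − 0.067) = 0.06935 h⁻¹.
Decay over the reach: 21.87·exp(−kt) = 21.87·0.5492 = 12.01 mg/L.
Second outfall: C = (54.95·12.01 + 2.500·440.0)/57.45 = 30.64 mg/L.

30.6 mg/L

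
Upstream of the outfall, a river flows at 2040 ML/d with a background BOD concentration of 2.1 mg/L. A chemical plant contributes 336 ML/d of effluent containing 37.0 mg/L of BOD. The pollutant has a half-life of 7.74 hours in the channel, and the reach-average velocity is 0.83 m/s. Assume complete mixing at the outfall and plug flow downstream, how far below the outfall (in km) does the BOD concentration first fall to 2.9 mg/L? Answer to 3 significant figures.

Flow-weighted average: C = (2040·2.100 + 336.0·37.00) / 2376 = 16720/2376 = 7.035 mg/L.
Half-life 7.74 h → k = ln 2 / 7.74 = 0.08955 h⁻¹ = 2.149 d⁻¹.
Set 7.035·exp(−k·t) = 2.9 → t = ln(7.035/2.9)/k = 35630 s = 9.896 h.
Distance = v·t = 0.83·35630 = 29570 m = 29.57 km.

29.6 km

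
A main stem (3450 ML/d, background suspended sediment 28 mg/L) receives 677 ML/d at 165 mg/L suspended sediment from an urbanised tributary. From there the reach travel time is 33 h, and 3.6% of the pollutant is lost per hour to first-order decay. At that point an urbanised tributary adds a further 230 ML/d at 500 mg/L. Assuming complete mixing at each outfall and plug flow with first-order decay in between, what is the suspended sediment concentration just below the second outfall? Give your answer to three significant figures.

Conservation of mass: C = (3450·28.00 + 677.0·165.0) / 4127 = 208300/4127 = 50.47 mg/L; combined flow 4127 ML/d.
3.6%/h lost → k = −ln(1 − 0.036) = 0.03666 h⁻¹.
First-order decay: C = 50.47·exp(−k·t) = 50.47·0.2982 = 15.05 mg/L.
Second outfall: C = (4127·15.05 + 230.0·500.0)/4357 = 40.65 mg/L.

40.7 mg/L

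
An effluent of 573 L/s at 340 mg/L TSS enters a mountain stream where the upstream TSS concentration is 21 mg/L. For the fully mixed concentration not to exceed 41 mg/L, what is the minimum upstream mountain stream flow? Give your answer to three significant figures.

Set C_mix = 41: (Q·21.00 + 573.0·340.0) / (Q + 573.0) = 41
→ Q = 573.0·(340.0 − 41)/(41 − 21.00) = 8566 L/s.

8570 L/s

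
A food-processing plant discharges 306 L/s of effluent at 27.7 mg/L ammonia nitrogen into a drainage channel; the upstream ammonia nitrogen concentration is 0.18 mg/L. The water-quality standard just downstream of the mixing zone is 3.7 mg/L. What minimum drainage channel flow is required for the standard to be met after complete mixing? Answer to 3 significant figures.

2090 L/s

Set C_mix = 3.7: (Q·0.1800 + 306.0·27.70) / (Q + 306.0) = 3.7
→ Q = 306.0·(27.70 − 3.7)/(3.7 − 0.1800) = 2086 L/s.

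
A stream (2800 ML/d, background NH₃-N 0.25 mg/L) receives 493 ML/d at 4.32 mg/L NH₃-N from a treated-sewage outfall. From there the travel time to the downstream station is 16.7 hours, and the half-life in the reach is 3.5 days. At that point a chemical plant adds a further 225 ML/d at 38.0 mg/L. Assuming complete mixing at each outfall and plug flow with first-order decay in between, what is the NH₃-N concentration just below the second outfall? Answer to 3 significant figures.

Flow-weighted average: C = (2800·0.2500 + 493.0·4.320) / 3293 = 2830/3293 = 0.8593 mg/L; combined flow 3293 ML/d.
Half-life 3.5 d → k = ln 2 / 3.5 = 0.1980 d⁻¹.
Applying C = C₀e^(−kt): 0.8593 × 0.8713 = 0.7487 mg/L.
Second outfall: C = (3293·0.7487 + 225.0·38.00)/3518 = 3.131 mg/L.

3.13 mg/L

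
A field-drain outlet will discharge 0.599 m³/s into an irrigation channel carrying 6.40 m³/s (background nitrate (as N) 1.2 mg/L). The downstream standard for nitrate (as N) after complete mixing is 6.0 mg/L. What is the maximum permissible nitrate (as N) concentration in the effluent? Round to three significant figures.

At the limit, (Qr·Cr + Qe·Cₑ)/(Qr + Qe) = 6.0:
Cₑ = (6.999·6.0 − 6.400·1.200) / 0.5990 = 57.29 mg/L.

57.3 mg/L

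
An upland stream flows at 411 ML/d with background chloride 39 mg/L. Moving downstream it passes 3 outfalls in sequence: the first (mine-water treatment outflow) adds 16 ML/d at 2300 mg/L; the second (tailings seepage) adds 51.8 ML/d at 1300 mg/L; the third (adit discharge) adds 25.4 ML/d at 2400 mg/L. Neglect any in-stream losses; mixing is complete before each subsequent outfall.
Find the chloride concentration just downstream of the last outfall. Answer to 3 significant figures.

359 mg/L

Outfall 1: combined Q = 427.0 ML/d; C = (411.0·39.00 + 16.00·2300)/427.0 = 123.7 mg/L.
Outfall 2: combined Q = 478.8 ML/d; C = (427.0·123.7 + 51.80·1300)/478.8 = 251.0 mg/L.
Outfall 3: combined Q = 504.2 ML/d; C = (478.8·251.0 + 25.40·2400)/504.2 = 359.2 mg/L.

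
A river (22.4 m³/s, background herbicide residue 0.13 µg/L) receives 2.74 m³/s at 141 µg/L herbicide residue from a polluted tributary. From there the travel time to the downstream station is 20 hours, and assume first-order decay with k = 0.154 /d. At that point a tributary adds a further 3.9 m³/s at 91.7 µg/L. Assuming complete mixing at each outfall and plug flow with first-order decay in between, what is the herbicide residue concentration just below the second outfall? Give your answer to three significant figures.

Mixed concentration C = ΣQC/ΣQ = (22.40·0.1300 + 2.740·141.0) / 25.14 = 389.3/25.14 = 15.48 µg/L; combined flow 25.14 m³/s.
Decay over the reach: 15.48·exp(−kt) = 15.48·0.8796 = 13.62 µg/L.
Second outfall: C = (25.14·13.62 + 3.900·91.70)/29.04 = 24.10 µg/L.

24.1 µg/L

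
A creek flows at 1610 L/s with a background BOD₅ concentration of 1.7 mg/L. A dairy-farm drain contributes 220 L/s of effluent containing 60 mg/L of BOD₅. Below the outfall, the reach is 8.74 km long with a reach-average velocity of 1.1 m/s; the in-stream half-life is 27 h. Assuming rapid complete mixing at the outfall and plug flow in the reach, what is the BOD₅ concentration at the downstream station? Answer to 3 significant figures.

8.23 mg/L

Mass balance: C = (1610·1.700 + 220.0·60.00) / 1830 = 15940/1830 = 8.709 mg/L.
Travel time t = 8.74·1000 / 1.1 = 7945 s = 2.207 h.
Half-life 27 h → k = ln 2 / 27 = 0.02567 h⁻¹ = 0.6161 d⁻¹.
First-order decay: C = 8.709·exp(−k·t) = 8.709·0.9449 = 8.229 mg/L.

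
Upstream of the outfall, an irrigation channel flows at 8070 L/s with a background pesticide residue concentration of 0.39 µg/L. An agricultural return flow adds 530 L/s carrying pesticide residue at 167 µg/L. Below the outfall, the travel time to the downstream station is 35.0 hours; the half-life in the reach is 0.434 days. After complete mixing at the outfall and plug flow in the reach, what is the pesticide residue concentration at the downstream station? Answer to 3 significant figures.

After mixing, C = (8070·0.3900 + 530.0·167.0) / 8600 = 91660/8600 = 10.66 µg/L.
Half-life 0.434 d → k = ln 2 / 0.434 = 1.597 d⁻¹.
Decay over the reach: 10.66·exp(−kt) = 10.66·0.09738 = 1.038 µg/L.

1.04 µg/L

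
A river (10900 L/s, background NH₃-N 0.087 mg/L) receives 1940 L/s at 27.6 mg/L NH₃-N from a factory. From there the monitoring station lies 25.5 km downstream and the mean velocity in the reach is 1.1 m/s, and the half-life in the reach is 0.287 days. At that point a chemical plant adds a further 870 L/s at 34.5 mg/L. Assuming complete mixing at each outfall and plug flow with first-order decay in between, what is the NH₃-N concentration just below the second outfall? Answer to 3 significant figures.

Flow-weighted average: C = (10900·0.08700 + 1940·27.60) / 12840 = 54490/12840 = 4.244 mg/L; combined flow 12840 L/s.
Travel time t = 25.5·1000 / 1.1 = 23180 s = 6.439 h.
Half-life 0.287 d → k = ln 2 / 0.287 = 2.415 d⁻¹.
First-order decay: C = 4.244·exp(−k·t) = 4.244·0.5231 = 2.220 mg/L.
Second outfall: C = (12840·2.220 + 870.0·34.50)/13710 = 4.268 mg/L.

4.27 mg/L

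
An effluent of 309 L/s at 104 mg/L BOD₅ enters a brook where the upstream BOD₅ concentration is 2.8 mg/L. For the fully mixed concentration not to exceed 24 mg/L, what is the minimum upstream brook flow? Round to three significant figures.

1170 L/s

Set C_mix = 24: (Q·2.800 + 309.0·104.0) / (Q + 309.0) = 24
→ Q = 309.0·(104.0 − 24)/(24 − 2.800) = 1166 L/s.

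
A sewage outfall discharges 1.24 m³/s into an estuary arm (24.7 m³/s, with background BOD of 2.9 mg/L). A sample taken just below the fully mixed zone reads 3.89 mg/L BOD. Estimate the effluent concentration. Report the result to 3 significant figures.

23.6 mg/L

Mass balance: 24.70·2.900 + 1.240·Cₑ = 25.94·3.890
→ Cₑ = (25.94·3.890 − 24.70·2.900) / 1.240 = 23.61 mg/L.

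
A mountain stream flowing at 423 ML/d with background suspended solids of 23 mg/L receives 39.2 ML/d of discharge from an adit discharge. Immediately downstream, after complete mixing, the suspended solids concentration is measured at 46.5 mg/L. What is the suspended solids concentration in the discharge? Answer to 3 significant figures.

300 mg/L

Mass balance: 423.0·23.00 + 39.20·Cₑ = 462.2·46.50
→ Cₑ = (462.2·46.50 − 423.0·23.00) / 39.20 = 300.1 mg/L.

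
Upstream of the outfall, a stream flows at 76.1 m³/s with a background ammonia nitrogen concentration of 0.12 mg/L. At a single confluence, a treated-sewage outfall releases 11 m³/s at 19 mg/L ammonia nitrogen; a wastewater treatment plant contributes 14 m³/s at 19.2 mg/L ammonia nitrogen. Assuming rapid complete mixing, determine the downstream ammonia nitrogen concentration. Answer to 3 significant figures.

4.82 mg/L

After mixing, C = (76.10·0.1200 + 11.00·19.00 + 14.00·19.20) / 101.1 = 486.9/101.1 = 4.816 mg/L.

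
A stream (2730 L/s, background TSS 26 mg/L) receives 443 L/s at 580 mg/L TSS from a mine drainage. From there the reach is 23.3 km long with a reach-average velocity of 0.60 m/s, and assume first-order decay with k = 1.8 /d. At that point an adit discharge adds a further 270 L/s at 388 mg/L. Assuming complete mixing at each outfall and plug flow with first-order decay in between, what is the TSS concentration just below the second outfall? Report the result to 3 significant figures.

72.8 mg/L

Flow-weighted average: C = (2730·26.00 + 443.0·580.0) / 3173 = 327900/3173 = 103.3 mg/L; combined flow 3173 L/s.
Travel time t = 23.3·1000 / 0.60 = 38830 s = 10.79 h.
After decay, C = 103.3 × e^(−kt) = 103.3 × 0.4453 = 46.02 mg/L.
At the second outfall, C = (3173·46.02 + 270.0·388.0) / (3173 + 270.0) = 72.84 mg/L.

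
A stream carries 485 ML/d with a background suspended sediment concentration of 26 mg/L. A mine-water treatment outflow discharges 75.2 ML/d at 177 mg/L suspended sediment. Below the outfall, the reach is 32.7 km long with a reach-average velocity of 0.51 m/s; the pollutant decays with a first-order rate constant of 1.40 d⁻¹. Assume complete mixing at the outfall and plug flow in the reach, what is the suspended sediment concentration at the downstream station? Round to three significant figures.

Conservation of mass: C = (485.0·26.00 + 75.20·177.0) / 560.2 = 25920/560.2 = 46.27 mg/L.
Travel time t = 32.7·1000 / 0.51 = 64120 s = 17.81 h.
After decay, C = 46.27 × e^(−kt) = 46.27 × 0.3538 = 16.37 mg/L.

16.4 mg/L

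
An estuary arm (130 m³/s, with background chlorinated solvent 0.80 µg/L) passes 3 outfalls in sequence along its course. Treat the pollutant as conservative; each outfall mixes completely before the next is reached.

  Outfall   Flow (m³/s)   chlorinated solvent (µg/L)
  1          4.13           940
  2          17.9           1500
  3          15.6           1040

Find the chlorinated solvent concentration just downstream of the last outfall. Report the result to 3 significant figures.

Outfall 1: combined Q = 134.1 m³/s; C = (130.0·0.8000 + 4.130·940.0)/134.1 = 29.72 µg/L.
Outfall 2: combined Q = 152.0 m³/s; C = (134.1·29.72 + 17.90·1500)/152.0 = 202.8 µg/L.
Outfall 3: combined Q = 167.6 m³/s; C = (152.0·202.8 + 15.60·1040)/167.6 = 280.7 µg/L.

281 µg/L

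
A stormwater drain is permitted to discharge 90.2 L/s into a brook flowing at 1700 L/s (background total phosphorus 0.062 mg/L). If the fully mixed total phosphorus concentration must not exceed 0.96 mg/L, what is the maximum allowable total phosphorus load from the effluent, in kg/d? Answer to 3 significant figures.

139 kg/d

Mass balance at the limit: 1700·0.06200 + 90.20·Cₑ = 1790·0.96 → Cₑ = 17.88 mg/L.
90.20 L/s = 0.09020 m³/s. Load = 0.09020 m³/s × 17.88 g/m³ × 86 400 s/d = 139.4 kg/d.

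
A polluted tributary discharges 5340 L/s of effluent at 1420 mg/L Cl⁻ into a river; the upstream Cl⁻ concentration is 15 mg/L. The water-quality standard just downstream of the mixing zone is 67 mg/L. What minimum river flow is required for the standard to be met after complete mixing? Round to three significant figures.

Set C_mix = 67: (Q·15.00 + 5340·1420) / (Q + 5340) = 67
→ Q = 5340·(1420 − 67)/(67 − 15.00) = 138900 L/s.

139000 L/s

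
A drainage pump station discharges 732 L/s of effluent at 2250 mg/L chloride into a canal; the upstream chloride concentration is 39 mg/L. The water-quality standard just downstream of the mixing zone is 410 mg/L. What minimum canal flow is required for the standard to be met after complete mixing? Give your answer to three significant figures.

3630 L/s

Set C_mix = 410: (Q·39.00 + 732.0·2250) / (Q + 732.0) = 410
→ Q = 732.0·(2250 − 410)/(410 − 39.00) = 3630 L/s.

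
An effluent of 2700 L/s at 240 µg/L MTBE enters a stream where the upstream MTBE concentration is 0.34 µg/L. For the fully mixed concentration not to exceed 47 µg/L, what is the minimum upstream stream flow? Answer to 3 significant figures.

11200 L/s

Set C_mix = 47: (Q·0.3400 + 2700·240.0) / (Q + 2700) = 47
→ Q = 2700·(240.0 − 47)/(47 − 0.3400) = 11170 L/s.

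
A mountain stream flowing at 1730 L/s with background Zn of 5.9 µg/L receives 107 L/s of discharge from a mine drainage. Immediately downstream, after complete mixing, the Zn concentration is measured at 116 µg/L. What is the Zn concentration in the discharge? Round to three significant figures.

1900 µg/L

Mass balance: 1730·5.900 + 107.0·Cₑ = 1837·116.0
→ Cₑ = (1837·116.0 − 1730·5.900) / 107.0 = 1896 µg/L.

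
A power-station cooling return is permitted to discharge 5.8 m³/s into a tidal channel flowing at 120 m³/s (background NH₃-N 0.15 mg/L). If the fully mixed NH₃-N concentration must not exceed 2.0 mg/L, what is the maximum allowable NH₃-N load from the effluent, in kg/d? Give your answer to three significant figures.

20200 kg/d

Mass balance at the limit: 120.0·0.1500 + 5.800·Cₑ = 125.8·2.0 → Cₑ = 40.28 mg/L.
Load = 5.800 m³/s × 40.28 g/m³ × 86 400 s/d = 20180 kg/d.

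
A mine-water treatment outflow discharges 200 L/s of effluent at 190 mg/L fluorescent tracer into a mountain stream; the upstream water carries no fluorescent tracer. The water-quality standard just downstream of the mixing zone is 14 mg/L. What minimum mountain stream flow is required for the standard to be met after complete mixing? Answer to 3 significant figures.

2510 L/s

Set C_mix = 14: (Q·0 + 200.0·190.0) / (Q + 200.0) = 14
→ Q = 200.0·(190.0 − 14)/(14 − 0) = 2514 L/s.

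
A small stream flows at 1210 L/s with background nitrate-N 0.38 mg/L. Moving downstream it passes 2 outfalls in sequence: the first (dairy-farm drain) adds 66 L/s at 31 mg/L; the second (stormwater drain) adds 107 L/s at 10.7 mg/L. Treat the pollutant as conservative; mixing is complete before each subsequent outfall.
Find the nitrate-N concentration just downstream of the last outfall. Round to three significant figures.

Below outfall 1: Q → 1276 L/s, C = (1210·0.3800 + 66.00·31.00)/1276 = 1.964 mg/L.
Below outfall 2: Q → 1383 L/s, C = (1276·1.964 + 107.0·10.70)/1383 = 2.640 mg/L.

2.64 mg/L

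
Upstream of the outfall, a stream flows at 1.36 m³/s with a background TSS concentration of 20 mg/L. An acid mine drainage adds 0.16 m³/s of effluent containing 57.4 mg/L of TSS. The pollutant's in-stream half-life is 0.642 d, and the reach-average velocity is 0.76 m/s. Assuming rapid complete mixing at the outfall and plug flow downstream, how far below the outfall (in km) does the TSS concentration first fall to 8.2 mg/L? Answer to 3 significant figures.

After mixing, C = (1.360·20.00 + 0.1600·57.40) / 1.520 = 36.38/1.520 = 23.94 mg/L.
Half-life 0.642 d → k = ln 2 / 0.642 = 1.080 d⁻¹.
Set 23.94·exp(−k·t) = 8.2 → t = ln(23.94/8.2)/k = 85730 s = 23.81 h.
Distance = v·t = 0.76·85730 = 65150 m = 65.15 km.

65.2 km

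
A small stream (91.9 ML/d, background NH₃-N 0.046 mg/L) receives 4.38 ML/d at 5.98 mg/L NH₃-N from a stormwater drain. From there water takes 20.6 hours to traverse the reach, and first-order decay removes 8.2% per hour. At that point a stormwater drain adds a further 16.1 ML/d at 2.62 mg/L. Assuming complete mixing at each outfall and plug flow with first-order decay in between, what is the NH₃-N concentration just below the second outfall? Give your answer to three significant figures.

Mass balance: C = (91.90·0.04600 + 4.380·5.980) / 96.28 = 30.42/96.28 = 0.3160 mg/L; combined flow 96.28 ML/d.
8.2%/h lost → k = −ln(1 − 0.082) = 0.08556 h⁻¹.
Decay over the reach: 0.3160·exp(−kt) = 0.3160·0.1716 = 0.05422 mg/L.
At the second outfall, C = (96.28·0.05422 + 16.10·2.620) / (96.28 + 16.10) = 0.4218 mg/L.

0.422 mg/L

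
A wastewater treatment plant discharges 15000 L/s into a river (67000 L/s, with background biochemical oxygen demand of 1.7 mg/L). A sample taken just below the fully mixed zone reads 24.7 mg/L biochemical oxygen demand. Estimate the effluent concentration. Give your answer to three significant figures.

Mass balance: 67000·1.700 + 15000·Cₑ = 82000·24.70
→ Cₑ = (82000·24.70 − 67000·1.700) / 15000 = 127.4 mg/L.

127 mg/L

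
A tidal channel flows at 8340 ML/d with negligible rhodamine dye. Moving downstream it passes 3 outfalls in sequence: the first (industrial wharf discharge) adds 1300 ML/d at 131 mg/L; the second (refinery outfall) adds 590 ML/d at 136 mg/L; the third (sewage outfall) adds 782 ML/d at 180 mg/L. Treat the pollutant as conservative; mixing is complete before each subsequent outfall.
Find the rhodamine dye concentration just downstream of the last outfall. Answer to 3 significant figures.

Outfall 1: combined Q = 9640 ML/d; C = (8340·0 + 1300·131.0)/9640 = 17.67 mg/L.
Outfall 2: combined Q = 10230 ML/d; C = (9640·17.67 + 590.0·136.0)/10230 = 24.49 mg/L.
Outfall 3: combined Q = 11010 ML/d; C = (10230·24.49 + 782.0·180.0)/11010 = 35.53 mg/L.

35.5 mg/L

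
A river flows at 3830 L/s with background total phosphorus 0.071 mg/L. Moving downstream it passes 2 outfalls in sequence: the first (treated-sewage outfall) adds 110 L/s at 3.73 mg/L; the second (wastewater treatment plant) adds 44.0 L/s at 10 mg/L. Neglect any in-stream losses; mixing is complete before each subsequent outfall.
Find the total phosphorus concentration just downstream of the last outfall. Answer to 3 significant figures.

0.282 mg/L

Outfall 1: combined Q = 3940 L/s; C = (3830·0.07100 + 110.0·3.730)/3940 = 0.1732 mg/L.
Outfall 2: combined Q = 3984 L/s; C = (3940·0.1732 + 44.00·10.00)/3984 = 0.2817 mg/L.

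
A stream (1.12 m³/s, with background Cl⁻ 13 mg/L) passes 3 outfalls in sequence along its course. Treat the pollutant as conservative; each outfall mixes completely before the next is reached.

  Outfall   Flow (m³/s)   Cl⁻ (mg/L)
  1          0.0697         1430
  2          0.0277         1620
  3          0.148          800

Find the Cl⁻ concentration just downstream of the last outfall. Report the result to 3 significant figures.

203 mg/L

After outfall 1: Q = 1.120 + 0.06970 = 1.190 m³/s; C = (1.120·13.00 + 0.06970·1430)/1.190 = 96.02 mg/L.
After outfall 2: Q = 1.190 + 0.02770 = 1.217 m³/s; C = (1.190·96.02 + 0.02770·1620)/1.217 = 130.7 mg/L.
After outfall 3: Q = 1.217 + 0.1480 = 1.365 m³/s; C = (1.217·130.7 + 0.1480·800.0)/1.365 = 203.2 mg/L.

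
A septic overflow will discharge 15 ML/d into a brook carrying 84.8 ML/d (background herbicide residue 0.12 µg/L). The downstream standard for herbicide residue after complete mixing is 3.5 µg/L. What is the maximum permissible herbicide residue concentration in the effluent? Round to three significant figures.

22.6 µg/L

At the limit, (Qr·Cr + Qe·Cₑ)/(Qr + Qe) = 3.5:
Cₑ = (99.80·3.5 − 84.80·0.1200) / 15.00 = 22.61 µg/L.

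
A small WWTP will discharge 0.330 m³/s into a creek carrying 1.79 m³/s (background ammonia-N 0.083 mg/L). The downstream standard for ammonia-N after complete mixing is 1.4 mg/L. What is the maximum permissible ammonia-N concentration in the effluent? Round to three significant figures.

At the limit, (Qr·Cr + Qe·Cₑ)/(Qr + Qe) = 1.4:
Cₑ = (2.120·1.4 − 1.790·0.08300) / 0.3300 = 8.544 mg/L.

8.54 mg/L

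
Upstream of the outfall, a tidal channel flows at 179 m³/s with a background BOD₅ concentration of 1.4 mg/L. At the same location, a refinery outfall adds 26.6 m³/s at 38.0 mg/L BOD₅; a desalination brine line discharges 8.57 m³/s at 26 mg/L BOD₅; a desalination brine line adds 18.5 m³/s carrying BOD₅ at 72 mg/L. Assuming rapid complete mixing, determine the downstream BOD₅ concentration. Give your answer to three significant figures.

Mixed concentration C = ΣQC/ΣQ = (179.0·1.400 + 26.60·38.00 + 8.570·26.00 + 18.50·72.00) / 232.7 = 2816/232.7 = 12.10 mg/L.

12.1 mg/L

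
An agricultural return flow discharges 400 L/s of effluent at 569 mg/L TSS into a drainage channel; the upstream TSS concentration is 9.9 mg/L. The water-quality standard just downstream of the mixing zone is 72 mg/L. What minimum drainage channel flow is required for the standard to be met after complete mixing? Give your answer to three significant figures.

3200 L/s

Set C_mix = 72: (Q·9.900 + 400.0·569.0) / (Q + 400.0) = 72
→ Q = 400.0·(569.0 − 72)/(72 − 9.900) = 3201 L/s.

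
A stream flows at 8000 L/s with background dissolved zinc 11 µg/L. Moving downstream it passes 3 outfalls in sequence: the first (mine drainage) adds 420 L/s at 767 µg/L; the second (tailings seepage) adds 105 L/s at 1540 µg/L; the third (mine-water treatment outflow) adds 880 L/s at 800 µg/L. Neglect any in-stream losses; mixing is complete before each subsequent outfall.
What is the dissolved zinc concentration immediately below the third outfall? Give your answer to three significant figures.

After outfall 1: Q = 8000 + 420.0 = 8420 L/s; C = (8000·11.00 + 420.0·767.0)/8420 = 48.71 µg/L.
After outfall 2: Q = 8420 + 105.0 = 8525 L/s; C = (8420·48.71 + 105.0·1540)/8525 = 67.08 µg/L.
After outfall 3: Q = 8525 + 880.0 = 9405 L/s; C = (8525·67.08 + 880.0·800.0)/9405 = 135.7 µg/L.

136 µg/L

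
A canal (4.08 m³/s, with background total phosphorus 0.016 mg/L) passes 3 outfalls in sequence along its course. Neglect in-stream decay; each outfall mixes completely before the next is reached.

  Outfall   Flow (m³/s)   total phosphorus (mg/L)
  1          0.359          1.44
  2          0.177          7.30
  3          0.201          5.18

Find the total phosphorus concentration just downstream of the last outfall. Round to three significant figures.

0.605 mg/L

Outfall 1: combined Q = 4.439 m³/s; C = (4.080·0.01600 + 0.3590·1.440)/4.439 = 0.1312 mg/L.
Outfall 2: combined Q = 4.616 m³/s; C = (4.439·0.1312 + 0.1770·7.300)/4.616 = 0.4061 mg/L.
Outfall 3: combined Q = 4.817 m³/s; C = (4.616·0.4061 + 0.2010·5.180)/4.817 = 0.6053 mg/L.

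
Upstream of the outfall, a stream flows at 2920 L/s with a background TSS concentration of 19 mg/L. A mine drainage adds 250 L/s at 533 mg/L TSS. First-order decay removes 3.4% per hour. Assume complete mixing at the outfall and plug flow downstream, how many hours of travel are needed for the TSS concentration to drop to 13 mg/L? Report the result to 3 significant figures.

44.0 h

After mixing, C = (2920·19.00 + 250.0·533.0) / 3170 = 188700/3170 = 59.54 mg/L.
3.4%/h lost → k = −ln(1 − 0.034) = 0.03459 h⁻¹.
59.54·exp(−k·t) = 13 → t = ln(59.54/13)/k = 158400 s = 43.99 h.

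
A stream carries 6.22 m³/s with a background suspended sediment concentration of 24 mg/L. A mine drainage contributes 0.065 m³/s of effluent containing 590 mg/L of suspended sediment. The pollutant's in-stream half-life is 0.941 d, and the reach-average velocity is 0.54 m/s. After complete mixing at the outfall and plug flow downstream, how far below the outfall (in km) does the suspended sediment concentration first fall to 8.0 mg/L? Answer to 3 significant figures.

Mixed concentration C = ΣQC/ΣQ = (6.220·24.00 + 0.06500·590.0) / 6.285 = 187.6/6.285 = 29.85 mg/L.
Half-life 0.941 d → k = ln 2 / 0.941 = 0.7366 d⁻¹.
Set 29.85·exp(−k·t) = 8.0 → t = ln(29.85/8.0)/k = 154500 s = 42.91 h.
Distance = v·t = 0.54·154500 = 83410 m = 83.41 km.

83.4 km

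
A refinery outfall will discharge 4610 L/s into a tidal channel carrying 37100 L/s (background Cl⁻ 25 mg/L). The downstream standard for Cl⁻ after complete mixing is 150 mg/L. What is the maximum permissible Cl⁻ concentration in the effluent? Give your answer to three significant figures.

1160 mg/L

At the limit, (Qr·Cr + Qe·Cₑ)/(Qr + Qe) = 150:
Cₑ = (41710·150 − 37100·25.00) / 4610 = 1156 mg/L.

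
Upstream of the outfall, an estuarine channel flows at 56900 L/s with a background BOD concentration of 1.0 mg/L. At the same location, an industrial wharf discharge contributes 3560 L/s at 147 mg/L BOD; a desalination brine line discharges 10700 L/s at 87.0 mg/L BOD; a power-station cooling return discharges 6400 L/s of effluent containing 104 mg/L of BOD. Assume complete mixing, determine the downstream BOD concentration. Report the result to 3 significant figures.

Mixed concentration C = ΣQC/ΣQ = (56900·1.000 + 3560·147.0 + 10700·87.00 + 6400·104.0) / 77560 = 2177000/77560 = 28.06 mg/L.

28.1 mg/L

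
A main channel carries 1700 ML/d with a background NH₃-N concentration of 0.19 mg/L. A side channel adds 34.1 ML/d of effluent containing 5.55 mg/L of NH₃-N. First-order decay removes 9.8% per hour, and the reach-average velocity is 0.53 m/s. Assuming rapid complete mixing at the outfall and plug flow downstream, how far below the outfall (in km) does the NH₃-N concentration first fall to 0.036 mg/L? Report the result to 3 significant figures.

After mixing, C = (1700·0.1900 + 34.10·5.550) / 1734 = 512.3/1734 = 0.2954 mg/L.
9.8%/h lost → k = −ln(1 − 0.098) = 0.1031 h⁻¹.
Set 0.2954·exp(−k·t) = 0.036 → t = ln(0.2954/0.036)/k = 73470 s = 20.41 h.
Distance = v·t = 0.53·73470 = 38940 m = 38.94 km.

38.9 km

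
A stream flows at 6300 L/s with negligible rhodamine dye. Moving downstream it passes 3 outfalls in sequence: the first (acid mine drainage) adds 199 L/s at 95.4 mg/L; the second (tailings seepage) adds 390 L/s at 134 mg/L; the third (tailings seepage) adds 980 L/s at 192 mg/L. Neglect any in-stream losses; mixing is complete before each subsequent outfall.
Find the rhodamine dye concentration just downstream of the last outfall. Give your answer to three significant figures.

After outfall 1: Q = 6300 + 199.0 = 6499 L/s; C = (6300·0 + 199.0·95.40)/6499 = 2.921 mg/L.
After outfall 2: Q = 6499 + 390.0 = 6889 L/s; C = (6499·2.921 + 390.0·134.0)/6889 = 10.34 mg/L.
After outfall 3: Q = 6889 + 980.0 = 7869 L/s; C = (6889·10.34 + 980.0·192.0)/7869 = 32.97 mg/L.

33.0 mg/L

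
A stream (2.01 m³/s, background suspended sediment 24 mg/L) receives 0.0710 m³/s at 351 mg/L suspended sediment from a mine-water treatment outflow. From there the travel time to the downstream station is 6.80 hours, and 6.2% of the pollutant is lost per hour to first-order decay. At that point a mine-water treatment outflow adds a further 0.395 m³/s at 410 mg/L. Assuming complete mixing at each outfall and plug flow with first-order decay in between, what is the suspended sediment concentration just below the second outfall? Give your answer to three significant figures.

84.5 mg/L

Mass balance: C = (2.010·24.00 + 0.07100·351.0) / 2.081 = 73.16/2.081 = 35.16 mg/L; combined flow 2.081 m³/s.
6.2%/h lost → k = −ln(1 − 0.062) = 0.06401 h⁻¹.
After decay, C = 35.16 × e^(−kt) = 35.16 × 0.6471 = 22.75 mg/L.
At the second outfall, C = (2.081·22.75 + 0.3950·410.0) / (2.081 + 0.3950) = 84.53 mg/L.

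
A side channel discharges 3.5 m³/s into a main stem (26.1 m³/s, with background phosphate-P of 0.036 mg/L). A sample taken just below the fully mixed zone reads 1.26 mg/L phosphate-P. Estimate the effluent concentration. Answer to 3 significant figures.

Mass balance: 26.10·0.03600 + 3.500·Cₑ = 29.60·1.260
→ Cₑ = (29.60·1.260 − 26.10·0.03600) / 3.500 = 10.39 mg/L.

10.4 mg/L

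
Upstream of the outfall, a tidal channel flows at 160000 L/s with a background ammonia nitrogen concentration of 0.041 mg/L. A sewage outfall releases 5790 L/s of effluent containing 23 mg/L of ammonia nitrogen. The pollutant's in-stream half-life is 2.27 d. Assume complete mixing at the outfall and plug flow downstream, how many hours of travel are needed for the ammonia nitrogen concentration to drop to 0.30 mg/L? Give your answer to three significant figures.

Flow-weighted average: C = (160000·0.04100 + 5790·23.00) / 165800 = 139700/165800 = 0.8428 mg/L.
Half-life 2.27 d → k = ln 2 / 2.27 = 0.3054 d⁻¹.
0.8428·exp(−k·t) = 0.30 → t = ln(0.8428/0.30)/k = 292300 s = 81.19 h.

81.2 h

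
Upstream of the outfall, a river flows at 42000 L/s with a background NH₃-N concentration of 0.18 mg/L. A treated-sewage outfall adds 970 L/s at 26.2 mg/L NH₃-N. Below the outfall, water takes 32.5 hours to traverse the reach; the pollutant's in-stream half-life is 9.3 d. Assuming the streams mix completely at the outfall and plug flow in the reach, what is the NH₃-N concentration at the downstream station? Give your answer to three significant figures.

Conservation of mass: C = (42000·0.1800 + 970.0·26.20) / 42970 = 32970/42970 = 0.7674 mg/L.
Half-life 9.3 d → k = ln 2 / 9.3 = 0.07453 d⁻¹.
Decay over the reach: 0.7674·exp(−kt) = 0.7674·0.9040 = 0.6937 mg/L.

0.694 mg/L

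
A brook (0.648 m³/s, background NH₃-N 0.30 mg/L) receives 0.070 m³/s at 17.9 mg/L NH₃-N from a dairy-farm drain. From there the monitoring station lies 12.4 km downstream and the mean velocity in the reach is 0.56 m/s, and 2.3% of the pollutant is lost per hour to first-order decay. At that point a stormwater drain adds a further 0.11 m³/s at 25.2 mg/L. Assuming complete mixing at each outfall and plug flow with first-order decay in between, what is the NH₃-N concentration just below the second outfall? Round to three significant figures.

Flow-weighted average: C = (0.6480·0.3000 + 0.07000·17.90) / 0.7180 = 1.447/0.7180 = 2.016 mg/L; combined flow 0.7180 m³/s.
Travel time t = 12.4·1000 / 0.56 = 22140 s = 6.151 h.
2.3%/h lost → k = −ln(1 − 0.023) = 0.02327 h⁻¹.
After decay, C = 2.016 × e^(−kt) = 2.016 × 0.8666 = 1.747 mg/L.
Second outfall: C = (0.7180·1.747 + 0.1100·25.20)/0.8280 = 4.863 mg/L.

4.86 mg/L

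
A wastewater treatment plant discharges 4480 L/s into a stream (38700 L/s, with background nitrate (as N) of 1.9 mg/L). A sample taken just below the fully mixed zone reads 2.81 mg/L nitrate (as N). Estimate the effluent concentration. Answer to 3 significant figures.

Mass balance: 38700·1.900 + 4480·Cₑ = 43180·2.810
→ Cₑ = (43180·2.810 − 38700·1.900) / 4480 = 10.67 mg/L.

10.7 mg/L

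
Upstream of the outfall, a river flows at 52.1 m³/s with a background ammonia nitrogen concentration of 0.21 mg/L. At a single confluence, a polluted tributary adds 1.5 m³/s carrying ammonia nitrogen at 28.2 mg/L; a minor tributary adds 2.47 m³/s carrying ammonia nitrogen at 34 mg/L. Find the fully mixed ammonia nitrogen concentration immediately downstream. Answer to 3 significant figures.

2.45 mg/L

Flow-weighted average: C = (52.10·0.2100 + 1.500·28.20 + 2.470·34.00) / 56.07 = 137.2/56.07 = 2.447 mg/L.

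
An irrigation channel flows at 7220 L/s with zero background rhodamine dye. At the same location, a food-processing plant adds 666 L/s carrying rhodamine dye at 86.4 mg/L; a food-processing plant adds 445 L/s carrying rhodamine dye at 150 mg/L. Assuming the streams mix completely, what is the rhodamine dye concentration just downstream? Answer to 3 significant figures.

14.9 mg/L

Conservation of mass: C = (7220·0 + 666.0·86.40 + 445.0·150.0) / 8331 = 124300/8331 = 14.92 mg/L.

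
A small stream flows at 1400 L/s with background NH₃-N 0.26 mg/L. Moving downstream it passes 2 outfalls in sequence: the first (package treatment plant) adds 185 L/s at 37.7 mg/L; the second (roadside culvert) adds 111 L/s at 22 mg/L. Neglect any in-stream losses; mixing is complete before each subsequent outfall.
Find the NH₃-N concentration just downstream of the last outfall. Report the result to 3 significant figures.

5.77 mg/L

Outfall 1: combined Q = 1585 L/s; C = (1400·0.2600 + 185.0·37.70)/1585 = 4.630 mg/L.
Outfall 2: combined Q = 1696 L/s; C = (1585·4.630 + 111.0·22.00)/1696 = 5.767 mg/L.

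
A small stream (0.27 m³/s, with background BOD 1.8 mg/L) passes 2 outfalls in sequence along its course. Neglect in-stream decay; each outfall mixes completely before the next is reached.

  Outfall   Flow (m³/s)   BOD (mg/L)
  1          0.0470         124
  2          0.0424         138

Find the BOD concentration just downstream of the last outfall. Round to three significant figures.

33.8 mg/L

Outfall 1: combined Q = 0.3170 m³/s; C = (0.2700·1.800 + 0.04700·124.0)/0.3170 = 19.92 mg/L.
Outfall 2: combined Q = 0.3594 m³/s; C = (0.3170·19.92 + 0.04240·138.0)/0.3594 = 33.85 mg/L.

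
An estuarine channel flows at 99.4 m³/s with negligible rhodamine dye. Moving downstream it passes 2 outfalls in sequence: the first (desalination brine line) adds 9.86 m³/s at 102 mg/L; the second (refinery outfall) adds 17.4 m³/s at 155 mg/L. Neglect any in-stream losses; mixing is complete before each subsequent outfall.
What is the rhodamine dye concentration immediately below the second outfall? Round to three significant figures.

Below outfall 1: Q → 109.3 m³/s, C = (99.40·0 + 9.860·102.0)/109.3 = 9.205 mg/L.
Below outfall 2: Q → 126.7 m³/s, C = (109.3·9.205 + 17.40·155.0)/126.7 = 29.23 mg/L.

29.2 mg/L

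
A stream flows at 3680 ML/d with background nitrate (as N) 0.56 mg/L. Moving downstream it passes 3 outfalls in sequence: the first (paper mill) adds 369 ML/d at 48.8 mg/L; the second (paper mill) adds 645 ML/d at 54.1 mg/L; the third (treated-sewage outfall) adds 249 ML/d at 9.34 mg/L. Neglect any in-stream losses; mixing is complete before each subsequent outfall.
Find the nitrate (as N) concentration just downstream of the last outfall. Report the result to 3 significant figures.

11.6 mg/L

Below outfall 1: Q → 4049 ML/d, C = (3680·0.5600 + 369.0·48.80)/4049 = 4.956 mg/L.
Below outfall 2: Q → 4694 ML/d, C = (4049·4.956 + 645.0·54.10)/4694 = 11.71 mg/L.
Below outfall 3: Q → 4943 ML/d, C = (4694·11.71 + 249.0·9.340)/4943 = 11.59 mg/L.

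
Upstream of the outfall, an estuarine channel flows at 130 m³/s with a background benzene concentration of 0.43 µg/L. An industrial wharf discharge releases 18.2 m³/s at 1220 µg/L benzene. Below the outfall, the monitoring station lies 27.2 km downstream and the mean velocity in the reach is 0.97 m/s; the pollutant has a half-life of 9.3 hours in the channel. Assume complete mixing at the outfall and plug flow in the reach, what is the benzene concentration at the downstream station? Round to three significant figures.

84.1 µg/L

Mass balance: C = (130.0·0.4300 + 18.20·1220) / 148.2 = 22260/148.2 = 150.2 µg/L.
Travel time t = 27.2·1000 / 0.97 = 28040 s = 7.789 h.
Half-life 9.3 h → k = ln 2 / 9.3 = 0.07453 h⁻¹ = 1.789 d⁻¹.
After decay, C = 150.2 × e^(−kt) = 150.2 × 0.5596 = 84.05 µg/L.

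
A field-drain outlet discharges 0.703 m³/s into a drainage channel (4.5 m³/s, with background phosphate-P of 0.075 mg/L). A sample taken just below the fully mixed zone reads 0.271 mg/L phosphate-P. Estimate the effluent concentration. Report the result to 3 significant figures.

Mass balance: 4.500·0.07500 + 0.7030·Cₑ = 5.203·0.2710
→ Cₑ = (5.203·0.2710 − 4.500·0.07500) / 0.7030 = 1.526 mg/L.

1.53 mg/L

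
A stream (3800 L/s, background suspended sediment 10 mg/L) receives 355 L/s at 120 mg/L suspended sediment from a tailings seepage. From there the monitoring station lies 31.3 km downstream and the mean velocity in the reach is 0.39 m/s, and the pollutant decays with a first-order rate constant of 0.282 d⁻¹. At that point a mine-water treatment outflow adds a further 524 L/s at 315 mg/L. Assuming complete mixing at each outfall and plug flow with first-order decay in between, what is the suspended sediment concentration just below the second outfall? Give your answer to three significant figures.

48.5 mg/L

Mass balance: C = (3800·10.00 + 355.0·120.0) / 4155 = 80600/4155 = 19.40 mg/L; combined flow 4155 L/s.
Travel time t = 31.3·1000 / 0.39 = 80260 s = 22.29 h.
First-order decay: C = 19.40·exp(−k·t) = 19.40·0.7696 = 14.93 mg/L.
At the second outfall, C = (4155·14.93 + 524.0·315.0) / (4155 + 524.0) = 48.53 mg/L.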